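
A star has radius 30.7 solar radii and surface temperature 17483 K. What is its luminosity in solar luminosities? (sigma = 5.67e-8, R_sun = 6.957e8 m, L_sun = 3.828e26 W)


R = 30.7 * 6.957e8 m = 2.135799e+10 m. L = 4*pi*R^2*sigma*T^4 = 4*pi*(2.135799e+10)^2 * 5.67e-8 * 17483^4 = 3.036529543e+31 W. L/L_sun = 3.036529543e+31 / 3.828e26 = 79324.1782

79324.1782 L_sun


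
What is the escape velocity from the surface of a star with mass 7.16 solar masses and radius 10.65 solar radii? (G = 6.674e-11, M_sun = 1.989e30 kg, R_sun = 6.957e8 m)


M = 7.16 * 1.989e30 kg = 1.424124e+31 kg; R = 10.65 * 6.957e8 m = 7.409205e+09 m. v_esc = sqrt(2GM/R) = sqrt(2 * 6.674e-11 * 1.424124e+31 / 7.409205e+09) = 506519.5311

506519.5311 m/s


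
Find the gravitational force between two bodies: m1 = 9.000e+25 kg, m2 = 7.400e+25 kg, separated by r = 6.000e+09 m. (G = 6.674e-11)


F = G*m1*m2/r^2 = 6.674e-11 * 9.000e+25 * 7.400e+25 / (6.000e+09)^2 = 6.674e-11 * 6.660e+51 / 3.600e+19 = 1.235e+22

1.235e+22 N


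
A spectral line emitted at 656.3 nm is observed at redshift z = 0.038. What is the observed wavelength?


lam_obs = lam_emit * (1 + z) = 656.3 * (1 + 0.038) = 681.2394

681.2394 nm


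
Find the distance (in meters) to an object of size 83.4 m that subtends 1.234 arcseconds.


D = size / theta_rad, theta_rad = 1.234 * pi/(180*3600) = 5.983e-06, D = 1.394e+07

1.394e+07 m


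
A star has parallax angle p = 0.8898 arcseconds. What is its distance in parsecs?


d = 1/p = 1/0.8898 = 1.1238

1.1238 pc


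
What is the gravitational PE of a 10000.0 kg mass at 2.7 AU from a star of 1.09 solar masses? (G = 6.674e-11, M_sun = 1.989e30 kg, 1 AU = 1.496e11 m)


M = 1.09 * 1.989e30 kg = 2.16801e+30 kg; r = 2.7 AU * 1.496e11 m/AU = 4.0392e+11 m. U = -GM*m/r = -(6.674e-11 * 2.16801e+30 * 10000.0) / 4.0392e+11 = -3.582e+12

-3.582e+12 J


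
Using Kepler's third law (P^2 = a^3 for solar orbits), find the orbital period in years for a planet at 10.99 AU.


P = a^(3/2) = 10.99^1.5 = 36.4331

36.4331 years


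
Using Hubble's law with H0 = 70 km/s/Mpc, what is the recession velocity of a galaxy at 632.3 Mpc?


v = H0 * d = 70 * 632.3 = 44261.0

44261.0 km/s


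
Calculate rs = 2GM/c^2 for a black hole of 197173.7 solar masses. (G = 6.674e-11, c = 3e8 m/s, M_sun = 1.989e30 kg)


M = 197173.7 * 1.989e30 kg = 3.921784893e+35 kg. rs = 2GM/c^2 = 2 * 6.674e-11 * 3.921784893e+35 / (3e8)^2 = 5.816e+08

5.816e+08 m


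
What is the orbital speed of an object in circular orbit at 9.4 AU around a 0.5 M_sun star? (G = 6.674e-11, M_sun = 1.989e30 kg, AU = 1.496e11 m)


v = sqrt(GM/r) = sqrt(6.674e-11 * 9.945e+29 / 1.406e+12) = 6870.1429

6870.1429 m/s


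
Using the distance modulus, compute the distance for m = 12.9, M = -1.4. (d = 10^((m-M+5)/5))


d = 10^((m - M + 5)/5) = 10^((12.9 - -1.4 + 5)/5) = 7244.3596

7244.3596 pc


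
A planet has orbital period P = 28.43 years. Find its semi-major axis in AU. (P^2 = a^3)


a = P^(2/3) = 28.43^(2/3) = 9.315

9.315 AU


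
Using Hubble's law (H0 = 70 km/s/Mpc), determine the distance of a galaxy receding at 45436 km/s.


d = v / H0 = 45436 / 70 = 649.0857

649.0857 Mpc


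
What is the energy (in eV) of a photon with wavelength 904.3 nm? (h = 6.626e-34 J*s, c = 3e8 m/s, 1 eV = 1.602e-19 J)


E = hc/lambda = 6.626e-34 * 3e8 / 9.043e-07 = 2.198e-19 J = 1.3721 eV

1.3721 eV


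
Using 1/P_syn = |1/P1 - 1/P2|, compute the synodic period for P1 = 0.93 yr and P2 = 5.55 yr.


1/P_syn = |1/P1 - 1/P2| = |1/0.93 - 1/5.55| => P_syn = 1.1172

1.1172 years


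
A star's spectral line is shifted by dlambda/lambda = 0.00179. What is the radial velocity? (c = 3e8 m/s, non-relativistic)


v = (dlambda/lambda) * c = 0.00179 * 3e8 = 537000.0

537000.0 m/s


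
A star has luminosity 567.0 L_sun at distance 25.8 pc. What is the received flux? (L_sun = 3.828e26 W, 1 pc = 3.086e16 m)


F = L / (4*pi*d^2) = 2.170e+29 / (4*pi*(7.962e+17)^2) = 2.725e-08

2.725e-08 W/m^2


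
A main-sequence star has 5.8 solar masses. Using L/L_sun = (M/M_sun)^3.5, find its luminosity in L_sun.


L/L_sun = (M/M_sun)^3.5 = 5.8^3.5 = 469.8919

469.8919 L_sun


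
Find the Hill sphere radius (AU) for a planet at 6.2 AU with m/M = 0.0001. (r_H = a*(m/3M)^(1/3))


r_H = a * (m/3M)^(1/3) = 6.2 * (0.0001/3)^(1/3) = 0.1995

0.1995 AU


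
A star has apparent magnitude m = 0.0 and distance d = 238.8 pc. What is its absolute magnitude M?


M = m - 5*log10(d) + 5 = 0.0 - 5*log10(238.8) + 5 = -6.8902

-6.8902


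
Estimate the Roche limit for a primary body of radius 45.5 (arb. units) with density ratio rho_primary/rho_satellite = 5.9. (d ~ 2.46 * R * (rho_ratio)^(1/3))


d_Roche = 2.46 * 45.5 * 5.9^(1/3) = 202.254

202.254


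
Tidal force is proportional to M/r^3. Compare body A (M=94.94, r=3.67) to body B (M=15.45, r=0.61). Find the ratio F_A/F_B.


Ratio = (M1/r1^3) / (M2/r2^3) = (94.94/3.67^3) / (15.45/0.61^3) = 0.0282

0.0282


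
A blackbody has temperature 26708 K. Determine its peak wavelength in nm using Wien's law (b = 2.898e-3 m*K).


lam_max = b / T = 2.898e-3 / 26708 = 1.085e-07 m = 108.5068 nm

108.5068 nm


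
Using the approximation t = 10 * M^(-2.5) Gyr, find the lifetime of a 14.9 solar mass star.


t = 10 * M^(-2.5) = 10 * 14.9^(-2.5) = 0.0117

0.0117 Gyr


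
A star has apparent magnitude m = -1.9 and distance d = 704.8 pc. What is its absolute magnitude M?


M = m - 5*log10(d) + 5 = -1.9 - 5*log10(704.8) + 5 = -11.1403

-11.1403


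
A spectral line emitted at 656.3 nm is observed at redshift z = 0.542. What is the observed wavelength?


lam_obs = lam_emit * (1 + z) = 656.3 * (1 + 0.542) = 1012.0146

1012.0146 nm


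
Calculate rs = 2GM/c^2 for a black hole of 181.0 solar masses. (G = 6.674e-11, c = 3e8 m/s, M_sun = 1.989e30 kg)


M = 181.0 * 1.989e30 kg = 3.60009e+32 kg. rs = 2GM/c^2 = 2 * 6.674e-11 * 3.60009e+32 / (3e8)^2 = 533933.348

533933.348 m


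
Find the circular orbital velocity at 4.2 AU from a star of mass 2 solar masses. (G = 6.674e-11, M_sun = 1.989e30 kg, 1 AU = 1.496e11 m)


v = sqrt(GM/r) = sqrt(6.674e-11 * 3.978e+30 / 6.283e+11) = 20555.8315

20555.8315 m/s


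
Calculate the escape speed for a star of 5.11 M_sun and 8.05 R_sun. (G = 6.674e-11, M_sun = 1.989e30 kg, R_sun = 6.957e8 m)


M = 5.11 * 1.989e30 kg = 1.016379e+31 kg; R = 8.05 * 6.957e8 m = 5.600385e+09 m. v_esc = sqrt(2GM/R) = sqrt(2 * 6.674e-11 * 1.016379e+31 / 5.600385e+09) = 492183.4416

492183.4416 m/s


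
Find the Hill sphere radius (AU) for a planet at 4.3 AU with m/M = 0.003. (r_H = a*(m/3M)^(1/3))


r_H = a * (m/3M)^(1/3) = 4.3 * (0.003/3)^(1/3) = 0.43

0.43 AU


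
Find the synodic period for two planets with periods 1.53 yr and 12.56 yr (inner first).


1/P_syn = |1/P1 - 1/P2| = |1/1.53 - 1/12.56| => P_syn = 1.7422

1.7422 years


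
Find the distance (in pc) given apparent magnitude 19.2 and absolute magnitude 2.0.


d = 10^((m - M + 5)/5) = 10^((19.2 - 2.0 + 5)/5) = 27542.287

27542.287 pc


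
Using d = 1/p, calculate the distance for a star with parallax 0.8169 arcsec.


d = 1/p = 1/0.8169 = 1.2241

1.2241 pc


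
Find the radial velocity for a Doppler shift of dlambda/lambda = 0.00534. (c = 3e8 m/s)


v = (dlambda/lambda) * c = 0.00534 * 3e8 = 1.602e+06

1.602e+06 m/s


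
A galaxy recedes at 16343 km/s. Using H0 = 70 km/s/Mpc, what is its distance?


d = v / H0 = 16343 / 70 = 233.4714

233.4714 Mpc


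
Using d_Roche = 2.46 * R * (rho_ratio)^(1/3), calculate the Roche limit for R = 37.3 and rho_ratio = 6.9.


d_Roche = 2.46 * 37.3 * 6.9^(1/3) = 174.6869

174.6869


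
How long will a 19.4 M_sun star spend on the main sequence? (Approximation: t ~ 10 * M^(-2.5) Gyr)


t = 10 * M^(-2.5) = 10 * 19.4^(-2.5) = 0.006

0.006 Gyr


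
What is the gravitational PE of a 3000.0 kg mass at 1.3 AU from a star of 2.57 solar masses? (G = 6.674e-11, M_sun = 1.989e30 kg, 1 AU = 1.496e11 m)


M = 2.57 * 1.989e30 kg = 5.11173e+30 kg; r = 1.3 AU * 1.496e11 m/AU = 1.9448e+11 m. U = -GM*m/r = -(6.674e-11 * 5.11173e+30 * 3000.0) / 1.9448e+11 = -5.263e+12

-5.263e+12 J


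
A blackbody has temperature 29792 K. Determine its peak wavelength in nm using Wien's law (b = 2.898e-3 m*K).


lam_max = b / T = 2.898e-3 / 29792 = 9.727e-08 m = 97.2744 nm

97.2744 nm


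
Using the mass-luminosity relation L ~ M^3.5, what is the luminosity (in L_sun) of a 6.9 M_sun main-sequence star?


L/L_sun = (M/M_sun)^3.5 = 6.9^3.5 = 862.9225

862.9225 L_sun


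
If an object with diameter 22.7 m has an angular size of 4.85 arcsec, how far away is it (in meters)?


D = size / theta_rad, theta_rad = 4.85 * pi/(180*3600) = 2.351e-05, D = 965404.3509

965404.3509 m


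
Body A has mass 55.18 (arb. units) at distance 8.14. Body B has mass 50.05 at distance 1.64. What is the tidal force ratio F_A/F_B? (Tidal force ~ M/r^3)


Ratio = (M1/r1^3) / (M2/r2^3) = (55.18/8.14^3) / (50.05/1.64^3) = 0.009

0.009


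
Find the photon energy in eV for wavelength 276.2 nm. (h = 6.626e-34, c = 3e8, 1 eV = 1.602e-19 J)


E = hc/lambda = 6.626e-34 * 3e8 / 2.762e-07 = 7.197e-19 J = 4.4925 eV

4.4925 eV


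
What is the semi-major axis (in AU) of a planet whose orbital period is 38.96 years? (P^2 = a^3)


a = P^(2/3) = 38.96^(2/3) = 11.4925

11.4925 AU


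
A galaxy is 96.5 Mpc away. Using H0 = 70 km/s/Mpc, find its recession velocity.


v = H0 * d = 70 * 96.5 = 6755.0

6755.0 km/s


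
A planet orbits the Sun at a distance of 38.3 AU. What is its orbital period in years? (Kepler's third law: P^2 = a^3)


P = a^(3/2) = 38.3^1.5 = 237.0272

237.0272 years


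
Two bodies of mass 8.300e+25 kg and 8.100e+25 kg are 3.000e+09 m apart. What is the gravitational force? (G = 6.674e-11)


F = G*m1*m2/r^2 = 6.674e-11 * 8.300e+25 * 8.100e+25 / (3.000e+09)^2 = 6.674e-11 * 6.723e+51 / 9.000e+18 = 4.985e+22

4.985e+22 N


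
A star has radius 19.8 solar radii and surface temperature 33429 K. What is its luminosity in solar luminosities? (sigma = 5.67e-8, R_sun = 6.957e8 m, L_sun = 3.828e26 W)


R = 19.8 * 6.957e8 m = 1.377486e+10 m. L = 4*pi*R^2*sigma*T^4 = 4*pi*(1.377486e+10)^2 * 5.67e-8 * 33429^4 = 1.688343659e+32 W. L/L_sun = 1.688343659e+32 / 3.828e26 = 441051.1126

441051.1126 L_sun


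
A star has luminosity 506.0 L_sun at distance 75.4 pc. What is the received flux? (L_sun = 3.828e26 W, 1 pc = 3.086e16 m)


F = L / (4*pi*d^2) = 1.937e+29 / (4*pi*(2.327e+18)^2) = 2.847e-09

2.847e-09 W/m^2


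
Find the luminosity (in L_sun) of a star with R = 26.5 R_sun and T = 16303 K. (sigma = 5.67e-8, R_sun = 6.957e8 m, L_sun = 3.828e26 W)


R = 26.5 * 6.957e8 m = 1.843605e+10 m. L = 4*pi*R^2*sigma*T^4 = 4*pi*(1.843605e+10)^2 * 5.67e-8 * 16303^4 = 1.710798228e+31 W. L/L_sun = 1.710798228e+31 / 3.828e26 = 44691.6987

44691.6987 L_sun


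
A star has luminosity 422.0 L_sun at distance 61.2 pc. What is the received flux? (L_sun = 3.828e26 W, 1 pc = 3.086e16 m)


F = L / (4*pi*d^2) = 1.615e+29 / (4*pi*(1.889e+18)^2) = 3.604e-09

3.604e-09 W/m^2


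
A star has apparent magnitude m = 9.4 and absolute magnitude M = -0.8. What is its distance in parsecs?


d = 10^((m - M + 5)/5) = 10^((9.4 - -0.8 + 5)/5) = 1096.4782

1096.4782 pc


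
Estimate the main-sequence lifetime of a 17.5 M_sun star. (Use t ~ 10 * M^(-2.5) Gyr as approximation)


t = 10 * M^(-2.5) = 10 * 17.5^(-2.5) = 0.0078

0.0078 Gyr


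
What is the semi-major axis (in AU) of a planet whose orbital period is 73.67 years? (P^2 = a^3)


a = P^(2/3) = 73.67^(2/3) = 17.5736

17.5736 AU


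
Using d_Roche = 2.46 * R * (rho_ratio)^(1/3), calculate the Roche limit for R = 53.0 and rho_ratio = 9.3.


d_Roche = 2.46 * 53.0 * 9.3^(1/3) = 274.1818

274.1818


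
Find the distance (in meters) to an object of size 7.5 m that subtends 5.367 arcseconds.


D = size / theta_rad, theta_rad = 5.367 * pi/(180*3600) = 2.602e-05, D = 288240.3665

288240.3665 m


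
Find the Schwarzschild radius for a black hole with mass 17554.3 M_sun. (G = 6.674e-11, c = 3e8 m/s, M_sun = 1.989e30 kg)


M = 17554.3 * 1.989e30 kg = 3.49155027e+34 kg. rs = 2GM/c^2 = 2 * 6.674e-11 * 3.49155027e+34 / (3e8)^2 = 5.178e+07

5.178e+07 m


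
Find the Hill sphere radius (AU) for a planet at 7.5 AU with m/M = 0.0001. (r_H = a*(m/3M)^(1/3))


r_H = a * (m/3M)^(1/3) = 7.5 * (0.0001/3)^(1/3) = 0.2414

0.2414 AU


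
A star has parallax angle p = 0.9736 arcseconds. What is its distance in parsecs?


d = 1/p = 1/0.9736 = 1.0271

1.0271 pc


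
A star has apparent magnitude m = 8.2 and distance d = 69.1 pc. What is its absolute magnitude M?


M = m - 5*log10(d) + 5 = 8.2 - 5*log10(69.1) + 5 = 4.0026

4.0026


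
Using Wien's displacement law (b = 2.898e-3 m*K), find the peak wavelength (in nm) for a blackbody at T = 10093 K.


lam_max = b / T = 2.898e-3 / 10093 = 2.871e-07 m = 287.1297 nm

287.1297 nm


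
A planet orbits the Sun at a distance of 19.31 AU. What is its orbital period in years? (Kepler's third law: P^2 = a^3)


P = a^(3/2) = 19.31^1.5 = 84.8542

84.8542 years


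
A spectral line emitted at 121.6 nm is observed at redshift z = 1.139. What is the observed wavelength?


lam_obs = lam_emit * (1 + z) = 121.6 * (1 + 1.139) = 260.1024

260.1024 nm


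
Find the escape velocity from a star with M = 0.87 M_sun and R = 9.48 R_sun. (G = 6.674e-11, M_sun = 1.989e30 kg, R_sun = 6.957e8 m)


M = 0.87 * 1.989e30 kg = 1.73043e+30 kg; R = 9.48 * 6.957e8 m = 6.595236e+09 m. v_esc = sqrt(2GM/R) = sqrt(2 * 6.674e-11 * 1.73043e+30 / 6.595236e+09) = 187141.4312

187141.4312 m/s


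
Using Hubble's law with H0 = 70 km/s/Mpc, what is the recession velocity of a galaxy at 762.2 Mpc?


v = H0 * d = 70 * 762.2 = 53354.0

53354.0 km/s


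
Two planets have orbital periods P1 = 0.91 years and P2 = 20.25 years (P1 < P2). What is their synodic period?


1/P_syn = |1/P1 - 1/P2| = |1/0.91 - 1/20.25| => P_syn = 0.9528

0.9528 years


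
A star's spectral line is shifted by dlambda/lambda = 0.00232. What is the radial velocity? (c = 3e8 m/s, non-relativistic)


v = (dlambda/lambda) * c = 0.00232 * 3e8 = 696000.0

696000.0 m/s


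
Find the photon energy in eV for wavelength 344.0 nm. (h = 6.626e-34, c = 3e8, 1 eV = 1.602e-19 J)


E = hc/lambda = 6.626e-34 * 3e8 / 3.440e-07 = 5.778e-19 J = 3.607 eV

3.607 eV


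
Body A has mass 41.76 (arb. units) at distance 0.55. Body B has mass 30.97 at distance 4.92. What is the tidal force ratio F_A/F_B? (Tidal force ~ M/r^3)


Ratio = (M1/r1^3) / (M2/r2^3) = (41.76/0.55^3) / (30.97/4.92^3) = 965.2205

965.2205


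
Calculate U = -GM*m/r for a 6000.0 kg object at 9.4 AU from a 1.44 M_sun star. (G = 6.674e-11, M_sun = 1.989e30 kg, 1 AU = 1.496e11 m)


M = 1.44 * 1.989e30 kg = 2.86416e+30 kg; r = 9.4 AU * 1.496e11 m/AU = 1.40624e+12 m. U = -GM*m/r = -(6.674e-11 * 2.86416e+30 * 6000.0) / 1.40624e+12 = -8.156e+11

-8.156e+11 J


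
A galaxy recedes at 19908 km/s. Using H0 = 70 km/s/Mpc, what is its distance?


d = v / H0 = 19908 / 70 = 284.4

284.4 Mpc


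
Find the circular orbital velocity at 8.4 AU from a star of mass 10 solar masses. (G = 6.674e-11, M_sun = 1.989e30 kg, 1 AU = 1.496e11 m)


v = sqrt(GM/r) = sqrt(6.674e-11 * 1.989e+31 / 1.257e+12) = 32501.6233

32501.6233 m/s


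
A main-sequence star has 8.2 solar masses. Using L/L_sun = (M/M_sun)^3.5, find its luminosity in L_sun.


L/L_sun = (M/M_sun)^3.5 = 8.2^3.5 = 1578.8777

1578.8777 L_sun


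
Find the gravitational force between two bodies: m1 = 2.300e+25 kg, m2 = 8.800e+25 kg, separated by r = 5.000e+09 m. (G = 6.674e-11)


F = G*m1*m2/r^2 = 6.674e-11 * 2.300e+25 * 8.800e+25 / (5.000e+09)^2 = 6.674e-11 * 2.024e+51 / 2.500e+19 = 5.403e+21

5.403e+21 N


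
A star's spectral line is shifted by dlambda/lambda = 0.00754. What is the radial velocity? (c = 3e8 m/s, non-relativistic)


v = (dlambda/lambda) * c = 0.00754 * 3e8 = 2.262e+06

2.262e+06 m/s


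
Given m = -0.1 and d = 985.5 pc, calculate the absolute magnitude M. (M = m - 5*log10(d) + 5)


M = m - 5*log10(d) + 5 = -0.1 - 5*log10(985.5) + 5 = -10.0683

-10.0683


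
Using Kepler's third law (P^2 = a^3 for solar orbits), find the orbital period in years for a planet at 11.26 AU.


P = a^(3/2) = 11.26^1.5 = 37.784

37.784 years


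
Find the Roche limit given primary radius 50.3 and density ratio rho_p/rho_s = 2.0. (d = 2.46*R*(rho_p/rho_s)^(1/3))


d_Roche = 2.46 * 50.3 * 2.0^(1/3) = 155.9001

155.9001


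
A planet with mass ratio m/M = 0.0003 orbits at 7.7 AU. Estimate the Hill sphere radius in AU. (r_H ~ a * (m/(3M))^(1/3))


r_H = a * (m/3M)^(1/3) = 7.7 * (0.0003/3)^(1/3) = 0.3574

0.3574 AU


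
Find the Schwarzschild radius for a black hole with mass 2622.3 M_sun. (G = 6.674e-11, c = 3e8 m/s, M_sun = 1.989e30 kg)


M = 2622.3 * 1.989e30 kg = 5.2157547e+33 kg. rs = 2GM/c^2 = 2 * 6.674e-11 * 5.2157547e+33 / (3e8)^2 = 7.736e+06

7.736e+06 m


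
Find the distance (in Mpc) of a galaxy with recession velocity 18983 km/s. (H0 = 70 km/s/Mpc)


d = v / H0 = 18983 / 70 = 271.1857

271.1857 Mpc


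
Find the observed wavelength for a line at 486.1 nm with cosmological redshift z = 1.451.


lam_obs = lam_emit * (1 + z) = 486.1 * (1 + 1.451) = 1191.4311

1191.4311 nm


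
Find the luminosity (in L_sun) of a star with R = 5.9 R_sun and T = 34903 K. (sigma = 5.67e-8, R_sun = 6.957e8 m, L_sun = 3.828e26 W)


R = 5.9 * 6.957e8 m = 4.10463e+09 m. L = 4*pi*R^2*sigma*T^4 = 4*pi*(4.10463e+09)^2 * 5.67e-8 * 34903^4 = 1.781525249e+31 W. L/L_sun = 1.781525249e+31 / 3.828e26 = 46539.3221

46539.3221 L_sun


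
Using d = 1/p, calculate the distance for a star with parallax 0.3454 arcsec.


d = 1/p = 1/0.3454 = 2.8952

2.8952 pc


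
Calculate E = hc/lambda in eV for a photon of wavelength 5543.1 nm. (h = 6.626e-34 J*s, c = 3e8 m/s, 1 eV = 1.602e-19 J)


E = hc/lambda = 6.626e-34 * 3e8 / 5.543e-06 = 3.586e-20 J = 0.2239 eV

0.2239 eV


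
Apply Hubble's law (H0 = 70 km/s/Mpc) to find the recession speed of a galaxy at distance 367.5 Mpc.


v = H0 * d = 70 * 367.5 = 25725.0

25725.0 km/s


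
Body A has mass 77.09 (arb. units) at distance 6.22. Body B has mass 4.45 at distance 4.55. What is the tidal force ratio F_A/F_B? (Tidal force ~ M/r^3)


Ratio = (M1/r1^3) / (M2/r2^3) = (77.09/6.22^3) / (4.45/4.55^3) = 6.7811

6.7811


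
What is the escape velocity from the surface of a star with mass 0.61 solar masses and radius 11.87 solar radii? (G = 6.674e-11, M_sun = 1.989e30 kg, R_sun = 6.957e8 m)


M = 0.61 * 1.989e30 kg = 1.21329e+30 kg; R = 11.87 * 6.957e8 m = 8.257959e+09 m. v_esc = sqrt(2GM/R) = sqrt(2 * 6.674e-11 * 1.21329e+30 / 8.257959e+09) = 140040.6271

140040.6271 m/s


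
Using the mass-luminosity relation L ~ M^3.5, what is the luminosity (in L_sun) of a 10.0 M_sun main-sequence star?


L/L_sun = (M/M_sun)^3.5 = 10.0^3.5 = 3162.2777

3162.2777 L_sun


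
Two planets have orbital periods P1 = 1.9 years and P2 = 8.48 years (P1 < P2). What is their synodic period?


1/P_syn = |1/P1 - 1/P2| = |1/1.9 - 1/8.48| => P_syn = 2.4486

2.4486 years


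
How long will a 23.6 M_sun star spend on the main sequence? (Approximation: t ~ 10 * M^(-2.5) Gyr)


t = 10 * M^(-2.5) = 10 * 23.6^(-2.5) = 0.0037

0.0037 Gyr


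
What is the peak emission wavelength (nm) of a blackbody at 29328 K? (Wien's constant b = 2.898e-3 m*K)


lam_max = b / T = 2.898e-3 / 29328 = 9.881e-08 m = 98.8134 nm

98.8134 nm


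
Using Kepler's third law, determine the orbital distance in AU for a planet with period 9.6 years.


a = P^(2/3) = 9.6^(2/3) = 4.517

4.517 AU


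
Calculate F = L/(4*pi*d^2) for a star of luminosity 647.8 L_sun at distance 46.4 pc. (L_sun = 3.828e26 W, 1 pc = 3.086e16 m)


F = L / (4*pi*d^2) = 2.480e+29 / (4*pi*(1.432e+18)^2) = 9.624e-09

9.624e-09 W/m^2


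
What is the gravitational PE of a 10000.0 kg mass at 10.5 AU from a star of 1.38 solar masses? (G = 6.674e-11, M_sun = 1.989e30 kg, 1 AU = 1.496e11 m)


M = 1.38 * 1.989e30 kg = 2.74482e+30 kg; r = 10.5 AU * 1.496e11 m/AU = 1.5708e+12 m. U = -GM*m/r = -(6.674e-11 * 2.74482e+30 * 10000.0) / 1.5708e+12 = -1.166e+12

-1.166e+12 J


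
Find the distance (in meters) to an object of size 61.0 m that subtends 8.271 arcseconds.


D = size / theta_rad, theta_rad = 8.271 * pi/(180*3600) = 4.010e-05, D = 1.521e+06

1.521e+06 m


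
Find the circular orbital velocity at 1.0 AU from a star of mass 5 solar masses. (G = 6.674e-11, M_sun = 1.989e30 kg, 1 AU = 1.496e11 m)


v = sqrt(GM/r) = sqrt(6.674e-11 * 9.945e+30 / 1.496e+11) = 66608.5068

66608.5068 m/s


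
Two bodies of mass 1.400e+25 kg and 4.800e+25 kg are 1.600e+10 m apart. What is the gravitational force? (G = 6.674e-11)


F = G*m1*m2/r^2 = 6.674e-11 * 1.400e+25 * 4.800e+25 / (1.600e+10)^2 = 6.674e-11 * 6.720e+50 / 2.560e+20 = 1.752e+20

1.752e+20 N


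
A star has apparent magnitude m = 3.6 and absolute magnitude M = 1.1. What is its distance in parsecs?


d = 10^((m - M + 5)/5) = 10^((3.6 - 1.1 + 5)/5) = 31.6228

31.6228 pc


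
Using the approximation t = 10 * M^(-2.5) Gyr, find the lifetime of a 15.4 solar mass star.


t = 10 * M^(-2.5) = 10 * 15.4^(-2.5) = 0.0107

0.0107 Gyr


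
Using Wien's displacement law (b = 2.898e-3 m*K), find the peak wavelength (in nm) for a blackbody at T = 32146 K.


lam_max = b / T = 2.898e-3 / 32146 = 9.015e-08 m = 90.1512 nm

90.1512 nm


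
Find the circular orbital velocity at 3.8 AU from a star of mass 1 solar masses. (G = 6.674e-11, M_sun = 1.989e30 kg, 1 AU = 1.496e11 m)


v = sqrt(GM/r) = sqrt(6.674e-11 * 1.989e+30 / 5.685e+11) = 15281.0395

15281.0395 m/s


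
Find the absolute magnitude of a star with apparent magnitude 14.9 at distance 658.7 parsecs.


M = m - 5*log10(d) + 5 = 14.9 - 5*log10(658.7) + 5 = 5.8066

5.8066


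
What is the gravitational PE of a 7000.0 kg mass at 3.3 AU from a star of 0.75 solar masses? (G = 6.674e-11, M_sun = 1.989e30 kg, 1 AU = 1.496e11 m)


M = 0.75 * 1.989e30 kg = 1.49175e+30 kg; r = 3.3 AU * 1.496e11 m/AU = 4.9368e+11 m. U = -GM*m/r = -(6.674e-11 * 1.49175e+30 * 7000.0) / 4.9368e+11 = -1.412e+12

-1.412e+12 J


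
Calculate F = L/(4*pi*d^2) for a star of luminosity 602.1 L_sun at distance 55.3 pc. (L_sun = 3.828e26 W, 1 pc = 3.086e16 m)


F = L / (4*pi*d^2) = 2.305e+29 / (4*pi*(1.707e+18)^2) = 6.298e-09

6.298e-09 W/m^2


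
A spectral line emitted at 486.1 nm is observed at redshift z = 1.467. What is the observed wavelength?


lam_obs = lam_emit * (1 + z) = 486.1 * (1 + 1.467) = 1199.2087

1199.2087 nm


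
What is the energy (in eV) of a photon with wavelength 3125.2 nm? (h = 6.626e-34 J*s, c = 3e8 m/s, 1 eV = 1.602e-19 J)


E = hc/lambda = 6.626e-34 * 3e8 / 3.125e-06 = 6.361e-20 J = 0.397 eV

0.397 eV


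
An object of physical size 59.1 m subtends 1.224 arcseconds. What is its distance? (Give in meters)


D = size / theta_rad, theta_rad = 1.224 * pi/(180*3600) = 5.934e-06, D = 9.959e+06

9.959e+06 m


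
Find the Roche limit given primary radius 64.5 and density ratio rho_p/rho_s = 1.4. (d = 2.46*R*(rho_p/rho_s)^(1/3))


d_Roche = 2.46 * 64.5 * 1.4^(1/3) = 177.5024

177.5024


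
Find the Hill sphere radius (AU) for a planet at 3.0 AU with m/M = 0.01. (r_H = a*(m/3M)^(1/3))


r_H = a * (m/3M)^(1/3) = 3.0 * (0.01/3)^(1/3) = 0.4481

0.4481 AU


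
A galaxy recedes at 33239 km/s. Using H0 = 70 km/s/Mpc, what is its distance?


d = v / H0 = 33239 / 70 = 474.8429

474.8429 Mpc


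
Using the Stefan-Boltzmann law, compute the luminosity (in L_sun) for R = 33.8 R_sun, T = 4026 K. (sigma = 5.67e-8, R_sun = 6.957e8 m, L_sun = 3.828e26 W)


R = 33.8 * 6.957e8 m = 2.351466e+10 m. L = 4*pi*R^2*sigma*T^4 = 4*pi*(2.351466e+10)^2 * 5.67e-8 * 4026^4 = 1.03505973e+29 W. L/L_sun = 1.03505973e+29 / 3.828e26 = 270.3918

270.3918 L_sun


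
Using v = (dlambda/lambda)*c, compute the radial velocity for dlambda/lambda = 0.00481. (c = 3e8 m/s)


v = (dlambda/lambda) * c = 0.00481 * 3e8 = 1.443e+06

1.443e+06 m/s


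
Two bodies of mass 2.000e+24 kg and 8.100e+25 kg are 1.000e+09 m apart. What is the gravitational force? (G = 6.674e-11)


F = G*m1*m2/r^2 = 6.674e-11 * 2.000e+24 * 8.100e+25 / (1.000e+09)^2 = 6.674e-11 * 1.620e+50 / 1.000e+18 = 1.081e+22

1.081e+22 N


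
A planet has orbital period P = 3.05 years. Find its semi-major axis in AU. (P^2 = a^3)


a = P^(2/3) = 3.05^(2/3) = 2.1031

2.1031 AU


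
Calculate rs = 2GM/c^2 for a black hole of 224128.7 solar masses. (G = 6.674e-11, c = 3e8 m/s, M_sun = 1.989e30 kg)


M = 224128.7 * 1.989e30 kg = 4.457919843e+35 kg. rs = 2GM/c^2 = 2 * 6.674e-11 * 4.457919843e+35 / (3e8)^2 = 6.612e+08

6.612e+08 m


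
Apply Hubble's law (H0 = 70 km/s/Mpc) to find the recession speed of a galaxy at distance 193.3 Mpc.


v = H0 * d = 70 * 193.3 = 13531.0

13531.0 km/s


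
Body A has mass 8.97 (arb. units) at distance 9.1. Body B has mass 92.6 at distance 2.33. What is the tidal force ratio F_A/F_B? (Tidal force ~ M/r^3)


Ratio = (M1/r1^3) / (M2/r2^3) = (8.97/9.1^3) / (92.6/2.33^3) = 0.0016

0.0016


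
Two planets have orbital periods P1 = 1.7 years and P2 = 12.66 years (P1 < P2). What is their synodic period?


1/P_syn = |1/P1 - 1/P2| = |1/1.7 - 1/12.66| => P_syn = 1.9637

1.9637 years


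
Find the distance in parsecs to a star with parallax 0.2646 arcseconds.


d = 1/p = 1/0.2646 = 3.7793

3.7793 pc


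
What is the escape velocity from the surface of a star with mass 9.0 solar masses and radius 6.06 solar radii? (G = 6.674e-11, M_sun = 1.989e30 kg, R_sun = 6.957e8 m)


M = 9.0 * 1.989e30 kg = 1.7901e+31 kg; R = 6.06 * 6.957e8 m = 4.215942e+09 m. v_esc = sqrt(2GM/R) = sqrt(2 * 6.674e-11 * 1.7901e+31 / 4.215942e+09) = 752834.3584

752834.3584 m/s


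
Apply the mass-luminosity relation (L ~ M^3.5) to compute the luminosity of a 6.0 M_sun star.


L/L_sun = (M/M_sun)^3.5 = 6.0^3.5 = 529.0898

529.0898 L_sun


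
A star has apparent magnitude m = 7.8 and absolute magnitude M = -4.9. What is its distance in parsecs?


d = 10^((m - M + 5)/5) = 10^((7.8 - -4.9 + 5)/5) = 3467.3685

3467.3685 pc


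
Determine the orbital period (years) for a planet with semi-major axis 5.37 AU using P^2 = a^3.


P = a^(3/2) = 5.37^1.5 = 12.444

12.444 years


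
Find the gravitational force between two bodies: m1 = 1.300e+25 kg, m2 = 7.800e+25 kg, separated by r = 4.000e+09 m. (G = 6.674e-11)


F = G*m1*m2/r^2 = 6.674e-11 * 1.300e+25 * 7.800e+25 / (4.000e+09)^2 = 6.674e-11 * 1.014e+51 / 1.600e+19 = 4.230e+21

4.230e+21 N


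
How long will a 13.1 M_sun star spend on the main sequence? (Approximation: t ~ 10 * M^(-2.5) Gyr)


t = 10 * M^(-2.5) = 10 * 13.1^(-2.5) = 0.0161

0.0161 Gyr


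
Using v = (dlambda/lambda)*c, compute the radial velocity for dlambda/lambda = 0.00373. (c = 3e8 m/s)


v = (dlambda/lambda) * c = 0.00373 * 3e8 = 1.119e+06

1.119e+06 m/s


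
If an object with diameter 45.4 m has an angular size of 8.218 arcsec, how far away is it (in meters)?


D = size / theta_rad, theta_rad = 8.218 * pi/(180*3600) = 3.984e-05, D = 1.140e+06

1.140e+06 m


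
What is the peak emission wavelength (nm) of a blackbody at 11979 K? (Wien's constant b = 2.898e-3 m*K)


lam_max = b / T = 2.898e-3 / 11979 = 2.419e-07 m = 241.9234 nm

241.9234 nm


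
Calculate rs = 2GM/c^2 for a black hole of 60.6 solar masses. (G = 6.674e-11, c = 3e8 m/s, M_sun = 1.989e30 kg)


M = 60.6 * 1.989e30 kg = 1.205334e+32 kg. rs = 2GM/c^2 = 2 * 6.674e-11 * 1.205334e+32 / (3e8)^2 = 178764.4248

178764.4248 m


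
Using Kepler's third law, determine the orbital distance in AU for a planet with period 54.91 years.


a = P^(2/3) = 54.91^(2/3) = 14.4467

14.4467 AU


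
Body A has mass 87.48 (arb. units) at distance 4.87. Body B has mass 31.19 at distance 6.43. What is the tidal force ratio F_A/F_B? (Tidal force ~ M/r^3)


Ratio = (M1/r1^3) / (M2/r2^3) = (87.48/4.87^3) / (31.19/6.43^3) = 6.4556

6.4556


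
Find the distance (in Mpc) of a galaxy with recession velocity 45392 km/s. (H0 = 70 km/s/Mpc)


d = v / H0 = 45392 / 70 = 648.4571

648.4571 Mpc


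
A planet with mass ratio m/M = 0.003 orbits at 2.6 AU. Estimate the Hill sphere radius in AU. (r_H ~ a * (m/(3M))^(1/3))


r_H = a * (m/3M)^(1/3) = 2.6 * (0.003/3)^(1/3) = 0.26

0.26 AU


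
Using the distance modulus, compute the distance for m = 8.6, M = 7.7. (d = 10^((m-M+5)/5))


d = 10^((m - M + 5)/5) = 10^((8.6 - 7.7 + 5)/5) = 15.1356

15.1356 pc


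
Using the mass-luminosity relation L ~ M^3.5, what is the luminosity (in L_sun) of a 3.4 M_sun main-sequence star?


L/L_sun = (M/M_sun)^3.5 = 3.4^3.5 = 72.473

72.473 L_sun


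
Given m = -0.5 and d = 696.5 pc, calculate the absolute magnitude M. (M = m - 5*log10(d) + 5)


M = m - 5*log10(d) + 5 = -0.5 - 5*log10(696.5) + 5 = -9.7146

-9.7146


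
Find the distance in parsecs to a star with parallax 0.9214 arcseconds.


d = 1/p = 1/0.9214 = 1.0853

1.0853 pc


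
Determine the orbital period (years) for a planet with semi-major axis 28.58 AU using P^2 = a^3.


P = a^(3/2) = 28.58^1.5 = 152.7894

152.7894 years


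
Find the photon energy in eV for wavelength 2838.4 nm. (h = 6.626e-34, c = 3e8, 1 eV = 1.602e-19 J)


E = hc/lambda = 6.626e-34 * 3e8 / 2.838e-06 = 7.003e-20 J = 0.4372 eV

0.4372 eV


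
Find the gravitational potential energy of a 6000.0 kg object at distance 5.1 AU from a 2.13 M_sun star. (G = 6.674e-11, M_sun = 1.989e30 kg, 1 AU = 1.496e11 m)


M = 2.13 * 1.989e30 kg = 4.23657e+30 kg; r = 5.1 AU * 1.496e11 m/AU = 7.6296e+11 m. U = -GM*m/r = -(6.674e-11 * 4.23657e+30 * 6000.0) / 7.6296e+11 = -2.224e+12

-2.224e+12 J


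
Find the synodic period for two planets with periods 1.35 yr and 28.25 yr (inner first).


1/P_syn = |1/P1 - 1/P2| = |1/1.35 - 1/28.25| => P_syn = 1.4178

1.4178 years


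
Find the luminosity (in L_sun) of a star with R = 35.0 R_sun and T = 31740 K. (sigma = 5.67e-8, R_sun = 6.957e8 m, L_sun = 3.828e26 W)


R = 35.0 * 6.957e8 m = 2.43495e+10 m. L = 4*pi*R^2*sigma*T^4 = 4*pi*(2.43495e+10)^2 * 5.67e-8 * 31740^4 = 4.287466187e+32 W. L/L_sun = 4.287466187e+32 / 3.828e26 = 1.120e+06

1.120e+06 L_sun


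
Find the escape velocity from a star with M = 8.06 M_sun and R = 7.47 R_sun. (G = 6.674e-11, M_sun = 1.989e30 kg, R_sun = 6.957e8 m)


M = 8.06 * 1.989e30 kg = 1.603134e+31 kg; R = 7.47 * 6.957e8 m = 5.196879e+09 m. v_esc = sqrt(2GM/R) = sqrt(2 * 6.674e-11 * 1.603134e+31 / 5.196879e+09) = 641684.7363

641684.7363 m/s


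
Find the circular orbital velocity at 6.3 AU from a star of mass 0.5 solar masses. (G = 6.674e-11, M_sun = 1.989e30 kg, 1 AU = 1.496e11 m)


v = sqrt(GM/r) = sqrt(6.674e-11 * 9.945e+29 / 9.425e+11) = 8391.8831

8391.8831 m/s


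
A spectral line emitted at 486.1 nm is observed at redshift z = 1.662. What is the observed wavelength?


lam_obs = lam_emit * (1 + z) = 486.1 * (1 + 1.662) = 1293.9982

1293.9982 nm


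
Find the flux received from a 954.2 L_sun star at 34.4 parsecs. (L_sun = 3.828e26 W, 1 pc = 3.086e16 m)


F = L / (4*pi*d^2) = 3.653e+29 / (4*pi*(1.062e+18)^2) = 2.579e-08

2.579e-08 W/m^2


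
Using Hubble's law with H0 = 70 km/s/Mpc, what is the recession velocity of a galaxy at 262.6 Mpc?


v = H0 * d = 70 * 262.6 = 18382.0

18382.0 km/s


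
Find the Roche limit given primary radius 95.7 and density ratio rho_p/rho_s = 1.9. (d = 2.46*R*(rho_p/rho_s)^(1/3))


d_Roche = 2.46 * 95.7 * 1.9^(1/3) = 291.5848

291.5848


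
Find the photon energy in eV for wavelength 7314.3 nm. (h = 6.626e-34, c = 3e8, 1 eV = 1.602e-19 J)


E = hc/lambda = 6.626e-34 * 3e8 / 7.314e-06 = 2.718e-20 J = 0.1696 eV

0.1696 eV


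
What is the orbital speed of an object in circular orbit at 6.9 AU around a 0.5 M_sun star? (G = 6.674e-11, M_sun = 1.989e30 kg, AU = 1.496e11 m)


v = sqrt(GM/r) = sqrt(6.674e-11 * 9.945e+29 / 1.032e+12) = 8018.7219

8018.7219 m/s


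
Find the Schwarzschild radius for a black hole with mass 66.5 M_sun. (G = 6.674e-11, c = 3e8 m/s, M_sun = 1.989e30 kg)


M = 66.5 * 1.989e30 kg = 1.322685e+32 kg. rs = 2GM/c^2 = 2 * 6.674e-11 * 1.322685e+32 / (3e8)^2 = 196168.882

196168.882 m


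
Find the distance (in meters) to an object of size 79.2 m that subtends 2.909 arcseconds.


D = size / theta_rad, theta_rad = 2.909 * pi/(180*3600) = 1.410e-05, D = 5.616e+06

5.616e+06 m


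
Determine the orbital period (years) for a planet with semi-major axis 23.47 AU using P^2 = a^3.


P = a^(3/2) = 23.47^1.5 = 113.7024

113.7024 years


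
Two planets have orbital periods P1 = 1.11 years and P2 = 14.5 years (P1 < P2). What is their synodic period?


1/P_syn = |1/P1 - 1/P2| = |1/1.11 - 1/14.5| => P_syn = 1.202

1.202 years


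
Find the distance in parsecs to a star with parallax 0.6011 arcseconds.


d = 1/p = 1/0.6011 = 1.6636

1.6636 pc


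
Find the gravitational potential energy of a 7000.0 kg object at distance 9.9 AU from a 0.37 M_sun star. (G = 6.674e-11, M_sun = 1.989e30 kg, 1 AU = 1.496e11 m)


M = 0.37 * 1.989e30 kg = 7.3593e+29 kg; r = 9.9 AU * 1.496e11 m/AU = 1.48104e+12 m. U = -GM*m/r = -(6.674e-11 * 7.3593e+29 * 7000.0) / 1.48104e+12 = -2.321e+11

-2.321e+11 J


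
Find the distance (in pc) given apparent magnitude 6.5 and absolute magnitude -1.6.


d = 10^((m - M + 5)/5) = 10^((6.5 - -1.6 + 5)/5) = 416.8694

416.8694 pc


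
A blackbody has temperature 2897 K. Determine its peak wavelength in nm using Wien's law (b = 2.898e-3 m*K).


lam_max = b / T = 2.898e-3 / 2897 = 1.000e-06 m = 1000.3452 nm

1000.3452 nm


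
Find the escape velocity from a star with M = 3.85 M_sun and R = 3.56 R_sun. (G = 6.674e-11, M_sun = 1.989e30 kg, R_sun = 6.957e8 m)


M = 3.85 * 1.989e30 kg = 7.65765e+30 kg; R = 3.56 * 6.957e8 m = 2.476692e+09 m. v_esc = sqrt(2GM/R) = sqrt(2 * 6.674e-11 * 7.65765e+30 / 2.476692e+09) = 642421.1857

642421.1857 m/s


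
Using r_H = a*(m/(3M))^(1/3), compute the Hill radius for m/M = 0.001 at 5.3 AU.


r_H = a * (m/3M)^(1/3) = 5.3 * (0.001/3)^(1/3) = 0.3675

0.3675 AU


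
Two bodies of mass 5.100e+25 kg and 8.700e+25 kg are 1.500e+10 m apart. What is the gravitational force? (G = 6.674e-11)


F = G*m1*m2/r^2 = 6.674e-11 * 5.100e+25 * 8.700e+25 / (1.500e+10)^2 = 6.674e-11 * 4.437e+51 / 2.250e+20 = 1.316e+21

1.316e+21 N


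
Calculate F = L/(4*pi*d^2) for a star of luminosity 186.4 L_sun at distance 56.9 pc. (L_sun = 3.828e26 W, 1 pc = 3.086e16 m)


F = L / (4*pi*d^2) = 7.135e+28 / (4*pi*(1.756e+18)^2) = 1.842e-09

1.842e-09 W/m^2


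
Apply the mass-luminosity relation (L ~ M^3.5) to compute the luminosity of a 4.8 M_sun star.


L/L_sun = (M/M_sun)^3.5 = 4.8^3.5 = 242.2949

242.2949 L_sun


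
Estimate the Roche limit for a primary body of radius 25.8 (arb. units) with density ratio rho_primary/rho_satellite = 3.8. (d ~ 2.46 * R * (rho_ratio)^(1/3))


d_Roche = 2.46 * 25.8 * 3.8^(1/3) = 99.0412

99.0412


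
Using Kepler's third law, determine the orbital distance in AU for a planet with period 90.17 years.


a = P^(2/3) = 90.17^(2/3) = 20.1083

20.1083 AU


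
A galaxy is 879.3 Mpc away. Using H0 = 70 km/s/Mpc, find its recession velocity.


v = H0 * d = 70 * 879.3 = 61551.0

61551.0 km/s


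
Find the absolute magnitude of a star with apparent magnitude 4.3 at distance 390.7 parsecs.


M = m - 5*log10(d) + 5 = 4.3 - 5*log10(390.7) + 5 = -3.6592

-3.6592


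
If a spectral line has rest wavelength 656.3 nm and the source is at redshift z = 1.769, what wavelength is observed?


lam_obs = lam_emit * (1 + z) = 656.3 * (1 + 1.769) = 1817.2947

1817.2947 nm


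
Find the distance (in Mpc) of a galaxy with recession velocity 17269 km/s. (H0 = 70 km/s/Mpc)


d = v / H0 = 17269 / 70 = 246.7

246.7 Mpc


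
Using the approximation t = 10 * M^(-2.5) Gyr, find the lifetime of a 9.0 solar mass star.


t = 10 * M^(-2.5) = 10 * 9.0^(-2.5) = 0.0412

0.0412 Gyr


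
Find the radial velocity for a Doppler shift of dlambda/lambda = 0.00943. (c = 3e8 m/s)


v = (dlambda/lambda) * c = 0.00943 * 3e8 = 2.829e+06

2.829e+06 m/s


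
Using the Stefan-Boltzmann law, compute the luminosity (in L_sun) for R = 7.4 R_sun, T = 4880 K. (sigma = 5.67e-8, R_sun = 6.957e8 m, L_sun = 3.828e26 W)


R = 7.4 * 6.957e8 m = 5.14818e+09 m. L = 4*pi*R^2*sigma*T^4 = 4*pi*(5.14818e+09)^2 * 5.67e-8 * 4880^4 = 1.070975799e+28 W. L/L_sun = 1.070975799e+28 / 3.828e26 = 27.9774

27.9774 L_sun


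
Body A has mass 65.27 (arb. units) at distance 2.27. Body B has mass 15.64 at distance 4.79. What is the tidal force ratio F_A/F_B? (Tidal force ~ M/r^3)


Ratio = (M1/r1^3) / (M2/r2^3) = (65.27/2.27^3) / (15.64/4.79^3) = 39.2108

39.2108


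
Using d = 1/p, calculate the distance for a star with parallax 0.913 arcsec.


d = 1/p = 1/0.913 = 1.0953

1.0953 pc


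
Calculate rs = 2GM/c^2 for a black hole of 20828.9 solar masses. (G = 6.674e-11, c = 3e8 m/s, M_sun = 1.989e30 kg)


M = 20828.9 * 1.989e30 kg = 4.14286821e+34 kg. rs = 2GM/c^2 = 2 * 6.674e-11 * 4.14286821e+34 / (3e8)^2 = 6.144e+07

6.144e+07 m


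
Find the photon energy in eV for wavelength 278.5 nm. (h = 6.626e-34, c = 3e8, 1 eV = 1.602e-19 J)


E = hc/lambda = 6.626e-34 * 3e8 / 2.785e-07 = 7.138e-19 J = 4.4554 eV

4.4554 eV


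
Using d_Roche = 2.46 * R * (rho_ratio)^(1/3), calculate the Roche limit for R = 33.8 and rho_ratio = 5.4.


d_Roche = 2.46 * 33.8 * 5.4^(1/3) = 145.8757

145.8757


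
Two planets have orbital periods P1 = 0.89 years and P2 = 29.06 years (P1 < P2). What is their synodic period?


1/P_syn = |1/P1 - 1/P2| = |1/0.89 - 1/29.06| => P_syn = 0.9181

0.9181 years


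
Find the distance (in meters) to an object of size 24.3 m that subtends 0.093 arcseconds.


D = size / theta_rad, theta_rad = 0.093 * pi/(180*3600) = 4.509e-07, D = 5.389e+07

5.389e+07 m


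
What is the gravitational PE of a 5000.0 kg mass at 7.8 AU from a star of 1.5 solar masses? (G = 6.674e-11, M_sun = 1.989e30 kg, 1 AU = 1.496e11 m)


M = 1.5 * 1.989e30 kg = 2.9835e+30 kg; r = 7.8 AU * 1.496e11 m/AU = 1.16688e+12 m. U = -GM*m/r = -(6.674e-11 * 2.9835e+30 * 5000.0) / 1.16688e+12 = -8.532e+11

-8.532e+11 J


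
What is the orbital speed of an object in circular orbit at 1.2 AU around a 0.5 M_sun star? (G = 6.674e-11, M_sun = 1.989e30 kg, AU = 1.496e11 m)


v = sqrt(GM/r) = sqrt(6.674e-11 * 9.945e+29 / 1.795e+11) = 19228.2197

19228.2197 m/s


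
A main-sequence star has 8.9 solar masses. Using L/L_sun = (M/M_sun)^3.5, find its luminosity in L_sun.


L/L_sun = (M/M_sun)^3.5 = 8.9^3.5 = 2103.1247

2103.1247 L_sun


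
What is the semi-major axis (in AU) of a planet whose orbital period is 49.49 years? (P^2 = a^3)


a = P^(2/3) = 49.49^(2/3) = 13.4796

13.4796 AU


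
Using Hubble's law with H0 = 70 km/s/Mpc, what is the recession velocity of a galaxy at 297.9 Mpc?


v = H0 * d = 70 * 297.9 = 20853.0

20853.0 km/s


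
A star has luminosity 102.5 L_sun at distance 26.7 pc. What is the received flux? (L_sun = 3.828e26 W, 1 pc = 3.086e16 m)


F = L / (4*pi*d^2) = 3.924e+28 / (4*pi*(8.240e+17)^2) = 4.599e-09

4.599e-09 W/m^2


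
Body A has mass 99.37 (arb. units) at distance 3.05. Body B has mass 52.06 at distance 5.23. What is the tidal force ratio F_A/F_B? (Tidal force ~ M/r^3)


Ratio = (M1/r1^3) / (M2/r2^3) = (99.37/3.05^3) / (52.06/5.23^3) = 9.624

9.624


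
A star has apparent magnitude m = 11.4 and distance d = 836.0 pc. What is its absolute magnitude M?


M = m - 5*log10(d) + 5 = 11.4 - 5*log10(836.0) + 5 = 1.789

1.789
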